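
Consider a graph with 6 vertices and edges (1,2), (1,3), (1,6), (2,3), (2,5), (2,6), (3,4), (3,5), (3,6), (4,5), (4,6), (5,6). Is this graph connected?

Step 1: Build adjacency list from edges:
  1: 2, 3, 6
  2: 1, 3, 5, 6
  3: 1, 2, 4, 5, 6
  4: 3, 5, 6
  5: 2, 3, 4, 6
  6: 1, 2, 3, 4, 5

Step 2: Run BFS/DFS from vertex 1:
  Visited: {1, 2, 3, 6, 5, 4}
  Reached 6 of 6 vertices

Step 3: All 6 vertices reached from vertex 1, so the graph is connected.
Answer: Yes, the graph is connected.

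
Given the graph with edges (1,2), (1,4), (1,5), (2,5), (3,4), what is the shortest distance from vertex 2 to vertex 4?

Step 1: Build adjacency list:
  1: 2, 4, 5
  2: 1, 5
  3: 4
  4: 1, 3
  5: 1, 2

Step 2: BFS from vertex 2 to find shortest path to 4:
  vertex 1 reached at distance 1
  vertex 5 reached at distance 1
  vertex 4 reached at distance 2

Step 3: Shortest path: 2 -> 1 -> 4
Path length: 2 edges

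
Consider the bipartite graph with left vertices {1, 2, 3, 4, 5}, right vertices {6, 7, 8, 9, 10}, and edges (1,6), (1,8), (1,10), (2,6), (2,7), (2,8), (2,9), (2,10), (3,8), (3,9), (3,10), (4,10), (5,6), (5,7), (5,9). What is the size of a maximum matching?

Step 1: List the neighbors of each left vertex:
  1: 6, 8, 10
  2: 6, 7, 8, 9, 10
  3: 8, 9, 10
  4: 10
  5: 6, 7, 9

Step 2: Greedily match left vertices, then look for augmenting paths:
  Match 1 -- 6
  Match 2 -- 7
  Match 3 -- 8
  Match 4 -- 10
  Match 5 -- 9
  No augmenting path remains.

Step 3: Verify this is maximum:
  Matching size 5 = min(|L|, |R|) = min(5, 5), which is an upper bound, so this matching is maximum.

Maximum matching: {(1,6), (2,7), (3,8), (4,10), (5,9)}
Size: 5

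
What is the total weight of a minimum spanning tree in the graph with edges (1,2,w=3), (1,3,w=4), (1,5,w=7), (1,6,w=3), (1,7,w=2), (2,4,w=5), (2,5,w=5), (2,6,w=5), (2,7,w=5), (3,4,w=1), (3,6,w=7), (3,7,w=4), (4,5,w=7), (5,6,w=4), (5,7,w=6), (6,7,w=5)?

Apply Kruskal's algorithm (sort edges by weight, add if no cycle):

Sorted edges by weight:
  (3,4) w=1
  (1,7) w=2
  (1,2) w=3
  (1,6) w=3
  (1,3) w=4
  (3,7) w=4
  (5,6) w=4
  (2,4) w=5
  (2,5) w=5
  (2,6) w=5
  (2,7) w=5
  (6,7) w=5
  (5,7) w=6
  (1,5) w=7
  (3,6) w=7
  (4,5) w=7

Add edge (3,4) w=1 -- no cycle. Running total: 1
Add edge (1,7) w=2 -- no cycle. Running total: 3
Add edge (1,2) w=3 -- no cycle. Running total: 6
Add edge (1,6) w=3 -- no cycle. Running total: 9
Add edge (1,3) w=4 -- no cycle. Running total: 13
Skip edge (3,7) w=4 -- would create cycle
Add edge (5,6) w=4 -- no cycle. Running total: 17

MST edges: (3,4,w=1), (1,7,w=2), (1,2,w=3), (1,6,w=3), (1,3,w=4), (5,6,w=4)
Total MST weight: 1 + 2 + 3 + 3 + 4 + 4 = 17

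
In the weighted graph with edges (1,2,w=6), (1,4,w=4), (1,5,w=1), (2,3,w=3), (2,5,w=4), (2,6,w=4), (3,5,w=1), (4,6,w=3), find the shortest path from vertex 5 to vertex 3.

Step 1: Build adjacency list with weights:
  1: 2(w=6), 4(w=4), 5(w=1)
  2: 1(w=6), 3(w=3), 5(w=4), 6(w=4)
  3: 2(w=3), 5(w=1)
  4: 1(w=4), 6(w=3)
  5: 1(w=1), 2(w=4), 3(w=1)
  6: 2(w=4), 4(w=3)

Step 2: Apply Dijkstra's algorithm from vertex 5:
  Visit vertex 5 (distance=0)
    Update dist[1] = 1
    Update dist[2] = 4
    Update dist[3] = 1
  Visit vertex 1 (distance=1)
    Update dist[4] = 5
  Visit vertex 3 (distance=1)

Step 3: Shortest path: 5 -> 3
Total weight: 1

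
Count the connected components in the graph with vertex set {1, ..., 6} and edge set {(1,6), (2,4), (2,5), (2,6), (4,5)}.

Step 1: Build adjacency list from edges:
  1: 6
  2: 4, 5, 6
  3: (none)
  4: 2, 5
  5: 2, 4
  6: 1, 2

Step 2: Run BFS/DFS from vertex 1:
  Visited: {1, 6, 2, 4, 5}
  Reached 5 of 6 vertices

Step 3: Only 5 of 6 vertices reached. Graph is disconnected.
Connected components: {1, 2, 4, 5, 6}, {3}
Number of connected components: 2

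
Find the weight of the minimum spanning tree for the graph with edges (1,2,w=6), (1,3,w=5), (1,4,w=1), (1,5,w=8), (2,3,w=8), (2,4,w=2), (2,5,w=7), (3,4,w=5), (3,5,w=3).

Apply Kruskal's algorithm (sort edges by weight, add if no cycle):

Sorted edges by weight:
  (1,4) w=1
  (2,4) w=2
  (3,5) w=3
  (1,3) w=5
  (3,4) w=5
  (1,2) w=6
  (2,5) w=7
  (1,5) w=8
  (2,3) w=8

Add edge (1,4) w=1 -- no cycle. Running total: 1
Add edge (2,4) w=2 -- no cycle. Running total: 3
Add edge (3,5) w=3 -- no cycle. Running total: 6
Add edge (1,3) w=5 -- no cycle. Running total: 11

MST edges: (1,4,w=1), (2,4,w=2), (3,5,w=3), (1,3,w=5)
Total MST weight: 1 + 2 + 3 + 5 = 11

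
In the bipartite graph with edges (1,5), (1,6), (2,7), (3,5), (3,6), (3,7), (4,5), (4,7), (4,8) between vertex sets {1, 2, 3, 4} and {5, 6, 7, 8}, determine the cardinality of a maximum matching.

Step 1: List the neighbors of each left vertex:
  1: 5, 6
  2: 7
  3: 5, 6, 7
  4: 5, 7, 8

Step 2: Greedily match left vertices, then look for augmenting paths:
  Match 1 -- 5
  Match 2 -- 7
  Match 3 -- 6
  Match 4 -- 8
  No augmenting path remains.

Step 3: Verify this is maximum:
  Matching size 4 = min(|L|, |R|) = min(4, 4), which is an upper bound, so this matching is maximum.

Maximum matching: {(1,5), (2,7), (3,6), (4,8)}
Size: 4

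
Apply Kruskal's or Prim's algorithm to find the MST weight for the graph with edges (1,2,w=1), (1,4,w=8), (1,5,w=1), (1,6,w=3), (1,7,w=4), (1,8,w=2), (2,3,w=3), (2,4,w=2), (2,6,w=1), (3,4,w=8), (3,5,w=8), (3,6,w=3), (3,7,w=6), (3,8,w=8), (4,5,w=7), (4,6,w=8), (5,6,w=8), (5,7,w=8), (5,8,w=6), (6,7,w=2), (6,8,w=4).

Apply Kruskal's algorithm (sort edges by weight, add if no cycle):

Sorted edges by weight:
  (1,2) w=1
  (1,5) w=1
  (2,6) w=1
  (1,8) w=2
  (2,4) w=2
  (6,7) w=2
  (1,6) w=3
  (2,3) w=3
  (3,6) w=3
  (1,7) w=4
  (6,8) w=4
  (3,7) w=6
  (5,8) w=6
  (4,5) w=7
  (1,4) w=8
  (3,8) w=8
  (3,4) w=8
  (3,5) w=8
  (4,6) w=8
  (5,6) w=8
  (5,7) w=8

Add edge (1,2) w=1 -- no cycle. Running total: 1
Add edge (1,5) w=1 -- no cycle. Running total: 2
Add edge (2,6) w=1 -- no cycle. Running total: 3
Add edge (1,8) w=2 -- no cycle. Running total: 5
Add edge (2,4) w=2 -- no cycle. Running total: 7
Add edge (6,7) w=2 -- no cycle. Running total: 9
Skip edge (1,6) w=3 -- would create cycle
Add edge (2,3) w=3 -- no cycle. Running total: 12

MST edges: (1,2,w=1), (1,5,w=1), (2,6,w=1), (1,8,w=2), (2,4,w=2), (6,7,w=2), (2,3,w=3)
Total MST weight: 1 + 1 + 1 + 2 + 2 + 2 + 3 = 12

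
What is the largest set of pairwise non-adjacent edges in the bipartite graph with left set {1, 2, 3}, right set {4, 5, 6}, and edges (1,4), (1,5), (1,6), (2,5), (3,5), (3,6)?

Step 1: List the neighbors of each left vertex:
  1: 4, 5, 6
  2: 5
  3: 5, 6

Step 2: Greedily match left vertices, then look for augmenting paths:
  Match 1 -- 4
  Match 2 -- 5
  Match 3 -- 6
  No augmenting path remains.

Step 3: Verify this is maximum:
  Matching size 3 = min(|L|, |R|) = min(3, 3), which is an upper bound, so this matching is maximum.

Maximum matching: {(1,4), (2,5), (3,6)}
Size: 3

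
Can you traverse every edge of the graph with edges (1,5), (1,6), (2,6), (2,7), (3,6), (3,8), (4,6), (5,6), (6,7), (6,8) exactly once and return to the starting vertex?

Step 1: Find the degree of each vertex:
  deg(1) = 2
  deg(2) = 2
  deg(3) = 2
  deg(4) = 1
  deg(5) = 2
  deg(6) = 7
  deg(7) = 2
  deg(8) = 2

Step 2: Count vertices with odd degree:
  Odd-degree vertices: 4, 6 (2 total)

Step 3: Apply Euler's theorem:
  - Eulerian circuit exists iff graph is connected and all vertices have even degree
  - Eulerian path exists iff graph is connected and has 0 or 2 odd-degree vertices

Graph is connected with exactly 2 odd-degree vertices (4, 6).
Eulerian path exists (starting and ending at the odd-degree vertices), but no Eulerian circuit.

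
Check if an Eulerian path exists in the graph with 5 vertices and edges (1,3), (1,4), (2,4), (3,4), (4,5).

Step 1: Find the degree of each vertex:
  deg(1) = 2
  deg(2) = 1
  deg(3) = 2
  deg(4) = 4
  deg(5) = 1

Step 2: Count vertices with odd degree:
  Odd-degree vertices: 2, 5 (2 total)

Step 3: Apply Euler's theorem:
  - Eulerian circuit exists iff graph is connected and all vertices have even degree
  - Eulerian path exists iff graph is connected and has 0 or 2 odd-degree vertices

Graph is connected with exactly 2 odd-degree vertices (2, 5).
Eulerian path exists (starting and ending at the odd-degree vertices), but no Eulerian circuit.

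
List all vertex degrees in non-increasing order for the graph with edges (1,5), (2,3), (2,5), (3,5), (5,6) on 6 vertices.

Step 1: Count edges incident to each vertex:
  deg(1) = 1 (neighbors: 5)
  deg(2) = 2 (neighbors: 3, 5)
  deg(3) = 2 (neighbors: 2, 5)
  deg(4) = 0 (neighbors: none)
  deg(5) = 4 (neighbors: 1, 2, 3, 6)
  deg(6) = 1 (neighbors: 5)

Step 2: Sort degrees in non-increasing order:
  Degrees: [1, 2, 2, 0, 4, 1] -> sorted: [4, 2, 2, 1, 1, 0]

Degree sequence: [4, 2, 2, 1, 1, 0]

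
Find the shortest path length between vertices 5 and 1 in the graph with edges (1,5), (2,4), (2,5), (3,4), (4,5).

Step 1: Build adjacency list:
  1: 5
  2: 4, 5
  3: 4
  4: 2, 3, 5
  5: 1, 2, 4

Step 2: BFS from vertex 5 to find shortest path to 1:
  vertex 1 reached at distance 1

Step 3: Shortest path: 5 -> 1
Path length: 1 edge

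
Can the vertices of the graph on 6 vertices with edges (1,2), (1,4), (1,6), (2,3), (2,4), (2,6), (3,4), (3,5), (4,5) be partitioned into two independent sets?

Step 1: Attempt 2-coloring using BFS:
  Start at vertex 1, assign color 0
  Color vertex 2 with color 1 (neighbor of 1)
  Color vertex 4 with color 1 (neighbor of 1)
  Color vertex 6 with color 1 (neighbor of 1)
  Color vertex 3 with color 0 (neighbor of 2)

Step 2: Conflict found! Vertices 2 and 4 are adjacent but have the same color.
This means the graph contains an odd cycle.

The graph is NOT bipartite.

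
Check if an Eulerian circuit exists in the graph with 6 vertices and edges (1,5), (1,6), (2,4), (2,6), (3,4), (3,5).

Step 1: Find the degree of each vertex:
  deg(1) = 2
  deg(2) = 2
  deg(3) = 2
  deg(4) = 2
  deg(5) = 2
  deg(6) = 2

Step 2: Count vertices with odd degree:
  All vertices have even degree (0 odd-degree vertices)

Step 3: Apply Euler's theorem:
  - Eulerian circuit exists iff graph is connected and all vertices have even degree
  - Eulerian path exists iff graph is connected and has 0 or 2 odd-degree vertices

Graph is connected with 0 odd-degree vertices.
Both Eulerian circuit and Eulerian path exist.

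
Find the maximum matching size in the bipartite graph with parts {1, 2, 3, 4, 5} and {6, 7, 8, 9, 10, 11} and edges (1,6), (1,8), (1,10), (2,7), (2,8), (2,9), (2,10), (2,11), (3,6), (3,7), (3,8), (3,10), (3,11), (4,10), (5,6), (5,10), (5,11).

Step 1: List the neighbors of each left vertex:
  1: 6, 8, 10
  2: 7, 8, 9, 10, 11
  3: 6, 7, 8, 10, 11
  4: 10
  5: 6, 10, 11

Step 2: Greedily match left vertices, then look for augmenting paths:
  Match 1 -- 6
  Match 2 -- 7
  Match 3 -- 8
  Match 4 -- 10
  Match 5 -- 11
  No augmenting path remains.

Step 3: Verify this is maximum:
  Matching size 5 = min(|L|, |R|) = min(5, 6), which is an upper bound, so this matching is maximum.

Maximum matching: {(1,6), (2,7), (3,8), (4,10), (5,11)}
Size: 5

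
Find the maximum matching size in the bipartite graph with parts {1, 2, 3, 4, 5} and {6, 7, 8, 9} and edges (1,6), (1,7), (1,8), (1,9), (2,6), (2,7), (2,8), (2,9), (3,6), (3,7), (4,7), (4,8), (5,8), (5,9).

Step 1: List the neighbors of each left vertex:
  1: 6, 7, 8, 9
  2: 6, 7, 8, 9
  3: 6, 7
  4: 7, 8
  5: 8, 9

Step 2: Greedily match left vertices, then look for augmenting paths:
  Match 1 -- 6
  Match 2 -- 7
  Match 4 -- 8
  Match 5 -- 9
  No augmenting path remains.

Step 3: Verify this is maximum:
  Matching size 4 = min(|L|, |R|) = min(5, 4), which is an upper bound, so this matching is maximum.

Maximum matching: {(1,6), (2,7), (4,8), (5,9)}
Size: 4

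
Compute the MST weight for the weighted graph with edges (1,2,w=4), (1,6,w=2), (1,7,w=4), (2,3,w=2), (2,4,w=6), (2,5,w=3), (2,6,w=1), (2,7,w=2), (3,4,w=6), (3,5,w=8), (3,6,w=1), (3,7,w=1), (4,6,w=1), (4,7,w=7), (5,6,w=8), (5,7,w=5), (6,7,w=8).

Apply Kruskal's algorithm (sort edges by weight, add if no cycle):

Sorted edges by weight:
  (2,6) w=1
  (3,6) w=1
  (3,7) w=1
  (4,6) w=1
  (1,6) w=2
  (2,7) w=2
  (2,3) w=2
  (2,5) w=3
  (1,7) w=4
  (1,2) w=4
  (5,7) w=5
  (2,4) w=6
  (3,4) w=6
  (4,7) w=7
  (3,5) w=8
  (5,6) w=8
  (6,7) w=8

Add edge (2,6) w=1 -- no cycle. Running total: 1
Add edge (3,6) w=1 -- no cycle. Running total: 2
Add edge (3,7) w=1 -- no cycle. Running total: 3
Add edge (4,6) w=1 -- no cycle. Running total: 4
Add edge (1,6) w=2 -- no cycle. Running total: 6
Skip edge (2,7) w=2 -- would create cycle
Skip edge (2,3) w=2 -- would create cycle
Add edge (2,5) w=3 -- no cycle. Running total: 9

MST edges: (2,6,w=1), (3,6,w=1), (3,7,w=1), (4,6,w=1), (1,6,w=2), (2,5,w=3)
Total MST weight: 1 + 1 + 1 + 1 + 2 + 3 = 9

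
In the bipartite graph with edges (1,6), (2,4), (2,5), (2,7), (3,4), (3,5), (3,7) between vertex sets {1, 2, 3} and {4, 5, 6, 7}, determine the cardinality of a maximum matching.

Step 1: List the neighbors of each left vertex:
  1: 6
  2: 4, 5, 7
  3: 4, 5, 7

Step 2: Greedily match left vertices, then look for augmenting paths:
  Match 1 -- 6
  Match 2 -- 4
  Match 3 -- 5
  No augmenting path remains.

Step 3: Verify this is maximum:
  Matching size 3 = min(|L|, |R|) = min(3, 4), which is an upper bound, so this matching is maximum.

Maximum matching: {(1,6), (2,4), (3,5)}
Size: 3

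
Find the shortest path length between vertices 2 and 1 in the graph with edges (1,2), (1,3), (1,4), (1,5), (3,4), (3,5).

Step 1: Build adjacency list:
  1: 2, 3, 4, 5
  2: 1
  3: 1, 4, 5
  4: 1, 3
  5: 1, 3

Step 2: BFS from vertex 2 to find shortest path to 1:
  vertex 1 reached at distance 1

Step 3: Shortest path: 2 -> 1
Path length: 1 edge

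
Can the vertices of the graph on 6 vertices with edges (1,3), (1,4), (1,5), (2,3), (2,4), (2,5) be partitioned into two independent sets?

Step 1: Attempt 2-coloring using BFS:
  Start at vertex 1, assign color 0
  Color vertex 3 with color 1 (neighbor of 1)
  Color vertex 4 with color 1 (neighbor of 1)
  Color vertex 5 with color 1 (neighbor of 1)
  Color vertex 2 with color 0 (neighbor of 3)
  Start new component at vertex 6, assign color 0

Step 2: 2-coloring succeeded. No conflicts found.
  Set A (color 0): {1, 2, 6}
  Set B (color 1): {3, 4, 5}

The graph is bipartite with partition {1, 2, 6}, {3, 4, 5}.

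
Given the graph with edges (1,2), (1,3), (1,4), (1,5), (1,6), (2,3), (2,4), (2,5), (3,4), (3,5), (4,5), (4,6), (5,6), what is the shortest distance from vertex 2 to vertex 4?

Step 1: Build adjacency list:
  1: 2, 3, 4, 5, 6
  2: 1, 3, 4, 5
  3: 1, 2, 4, 5
  4: 1, 2, 3, 5, 6
  5: 1, 2, 3, 4, 6
  6: 1, 4, 5

Step 2: BFS from vertex 2 to find shortest path to 4:
  vertex 1 reached at distance 1
  vertex 3 reached at distance 1
  vertex 4 reached at distance 1

Step 3: Shortest path: 2 -> 4
Path length: 1 edge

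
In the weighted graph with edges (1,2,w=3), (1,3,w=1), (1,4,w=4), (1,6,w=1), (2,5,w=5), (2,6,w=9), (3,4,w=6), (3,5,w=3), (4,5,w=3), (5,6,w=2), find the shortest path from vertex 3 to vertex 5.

Step 1: Build adjacency list with weights:
  1: 2(w=3), 3(w=1), 4(w=4), 6(w=1)
  2: 1(w=3), 5(w=5), 6(w=9)
  3: 1(w=1), 4(w=6), 5(w=3)
  4: 1(w=4), 3(w=6), 5(w=3)
  5: 2(w=5), 3(w=3), 4(w=3), 6(w=2)
  6: 1(w=1), 2(w=9), 5(w=2)

Step 2: Apply Dijkstra's algorithm from vertex 3:
  Visit vertex 3 (distance=0)
    Update dist[1] = 1
    Update dist[4] = 6
    Update dist[5] = 3
  Visit vertex 1 (distance=1)
    Update dist[2] = 4
    Update dist[4] = 5
    Update dist[6] = 2
  Visit vertex 6 (distance=2)
  Visit vertex 5 (distance=3)

Step 3: Shortest path: 3 -> 5
Total weight: 3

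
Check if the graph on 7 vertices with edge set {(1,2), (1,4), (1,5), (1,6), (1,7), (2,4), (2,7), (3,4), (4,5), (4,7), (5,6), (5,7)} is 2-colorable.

Step 1: Attempt 2-coloring using BFS:
  Start at vertex 1, assign color 0
  Color vertex 2 with color 1 (neighbor of 1)
  Color vertex 4 with color 1 (neighbor of 1)
  Color vertex 5 with color 1 (neighbor of 1)
  Color vertex 6 with color 1 (neighbor of 1)
  Color vertex 7 with color 1 (neighbor of 1)

Step 2: Conflict found! Vertices 2 and 4 are adjacent but have the same color.
This means the graph contains an odd cycle.

The graph is NOT bipartite.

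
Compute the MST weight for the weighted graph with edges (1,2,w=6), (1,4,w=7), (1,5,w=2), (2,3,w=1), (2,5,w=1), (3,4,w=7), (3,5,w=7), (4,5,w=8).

Apply Kruskal's algorithm (sort edges by weight, add if no cycle):

Sorted edges by weight:
  (2,3) w=1
  (2,5) w=1
  (1,5) w=2
  (1,2) w=6
  (1,4) w=7
  (3,5) w=7
  (3,4) w=7
  (4,5) w=8

Add edge (2,3) w=1 -- no cycle. Running total: 1
Add edge (2,5) w=1 -- no cycle. Running total: 2
Add edge (1,5) w=2 -- no cycle. Running total: 4
Skip edge (1,2) w=6 -- would create cycle
Add edge (1,4) w=7 -- no cycle. Running total: 11

MST edges: (2,3,w=1), (2,5,w=1), (1,5,w=2), (1,4,w=7)
Total MST weight: 1 + 1 + 2 + 7 = 11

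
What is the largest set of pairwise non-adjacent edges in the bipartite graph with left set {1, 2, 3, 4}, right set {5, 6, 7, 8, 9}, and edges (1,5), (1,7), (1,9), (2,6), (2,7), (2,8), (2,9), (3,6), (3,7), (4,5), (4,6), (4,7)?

Step 1: List the neighbors of each left vertex:
  1: 5, 7, 9
  2: 6, 7, 8, 9
  3: 6, 7
  4: 5, 6, 7

Step 2: Greedily match left vertices, then look for augmenting paths:
  Match 1 -- 9
  Match 2 -- 6
  Match 3 -- 7
  Match 4 -- 5
  No augmenting path remains.

Step 3: Verify this is maximum:
  Matching size 4 = min(|L|, |R|) = min(4, 5), which is an upper bound, so this matching is maximum.

Maximum matching: {(1,9), (2,6), (3,7), (4,5)}
Size: 4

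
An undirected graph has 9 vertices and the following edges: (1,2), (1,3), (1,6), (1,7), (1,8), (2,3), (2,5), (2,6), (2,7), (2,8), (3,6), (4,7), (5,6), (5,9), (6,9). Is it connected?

Step 1: Build adjacency list from edges:
  1: 2, 3, 6, 7, 8
  2: 1, 3, 5, 6, 7, 8
  3: 1, 2, 6
  4: 7
  5: 2, 6, 9
  6: 1, 2, 3, 5, 9
  7: 1, 2, 4
  8: 1, 2
  9: 5, 6

Step 2: Run BFS/DFS from vertex 1:
  Visited: {1, 2, 3, 6, 7, 8, 5, 9, 4}
  Reached 9 of 9 vertices

Step 3: All 9 vertices reached from vertex 1, so the graph is connected.
Answer: Yes, the graph is connected.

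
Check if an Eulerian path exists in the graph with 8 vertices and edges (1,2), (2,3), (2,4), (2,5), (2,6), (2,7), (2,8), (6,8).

Step 1: Find the degree of each vertex:
  deg(1) = 1
  deg(2) = 7
  deg(3) = 1
  deg(4) = 1
  deg(5) = 1
  deg(6) = 2
  deg(7) = 1
  deg(8) = 2

Step 2: Count vertices with odd degree:
  Odd-degree vertices: 1, 2, 3, 4, 5, 7 (6 total)

Step 3: Apply Euler's theorem:
  - Eulerian circuit exists iff graph is connected and all vertices have even degree
  - Eulerian path exists iff graph is connected and has 0 or 2 odd-degree vertices

Graph has 6 odd-degree vertices (need 0 or 2).
Neither Eulerian path nor Eulerian circuit exists.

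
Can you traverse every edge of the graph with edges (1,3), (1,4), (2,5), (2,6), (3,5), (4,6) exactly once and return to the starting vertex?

Step 1: Find the degree of each vertex:
  deg(1) = 2
  deg(2) = 2
  deg(3) = 2
  deg(4) = 2
  deg(5) = 2
  deg(6) = 2

Step 2: Count vertices with odd degree:
  All vertices have even degree (0 odd-degree vertices)

Step 3: Apply Euler's theorem:
  - Eulerian circuit exists iff graph is connected and all vertices have even degree
  - Eulerian path exists iff graph is connected and has 0 or 2 odd-degree vertices

Graph is connected with 0 odd-degree vertices.
Both Eulerian circuit and Eulerian path exist.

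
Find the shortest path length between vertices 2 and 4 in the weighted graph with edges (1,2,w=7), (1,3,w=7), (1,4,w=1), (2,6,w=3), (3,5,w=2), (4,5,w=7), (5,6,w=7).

Step 1: Build adjacency list with weights:
  1: 2(w=7), 3(w=7), 4(w=1)
  2: 1(w=7), 6(w=3)
  3: 1(w=7), 5(w=2)
  4: 1(w=1), 5(w=7)
  5: 3(w=2), 4(w=7), 6(w=7)
  6: 2(w=3), 5(w=7)

Step 2: Apply Dijkstra's algorithm from vertex 2:
  Visit vertex 2 (distance=0)
    Update dist[1] = 7
    Update dist[6] = 3
  Visit vertex 6 (distance=3)
    Update dist[5] = 10
  Visit vertex 1 (distance=7)
    Update dist[3] = 14
    Update dist[4] = 8
  Visit vertex 4 (distance=8)

Step 3: Shortest path: 2 -> 1 -> 4
Total weight: 7 + 1 = 8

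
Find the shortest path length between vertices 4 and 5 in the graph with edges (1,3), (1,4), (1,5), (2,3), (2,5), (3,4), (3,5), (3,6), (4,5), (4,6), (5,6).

Step 1: Build adjacency list:
  1: 3, 4, 5
  2: 3, 5
  3: 1, 2, 4, 5, 6
  4: 1, 3, 5, 6
  5: 1, 2, 3, 4, 6
  6: 3, 4, 5

Step 2: BFS from vertex 4 to find shortest path to 5:
  vertex 1 reached at distance 1
  vertex 3 reached at distance 1
  vertex 5 reached at distance 1

Step 3: Shortest path: 4 -> 5
Path length: 1 edge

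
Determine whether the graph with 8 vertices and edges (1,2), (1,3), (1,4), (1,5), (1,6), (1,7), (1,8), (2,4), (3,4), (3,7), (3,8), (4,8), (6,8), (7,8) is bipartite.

Step 1: Attempt 2-coloring using BFS:
  Start at vertex 1, assign color 0
  Color vertex 2 with color 1 (neighbor of 1)
  Color vertex 3 with color 1 (neighbor of 1)
  Color vertex 4 with color 1 (neighbor of 1)
  Color vertex 5 with color 1 (neighbor of 1)
  Color vertex 6 with color 1 (neighbor of 1)
  Color vertex 7 with color 1 (neighbor of 1)
  Color vertex 8 with color 1 (neighbor of 1)

Step 2: Conflict found! Vertices 2 and 4 are adjacent but have the same color.
This means the graph contains an odd cycle.

The graph is NOT bipartite.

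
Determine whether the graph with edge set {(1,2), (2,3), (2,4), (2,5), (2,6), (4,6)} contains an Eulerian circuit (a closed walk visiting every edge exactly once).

Step 1: Find the degree of each vertex:
  deg(1) = 1
  deg(2) = 5
  deg(3) = 1
  deg(4) = 2
  deg(5) = 1
  deg(6) = 2

Step 2: Count vertices with odd degree:
  Odd-degree vertices: 1, 2, 3, 5 (4 total)

Step 3: Apply Euler's theorem:
  - Eulerian circuit exists iff graph is connected and all vertices have even degree
  - Eulerian path exists iff graph is connected and has 0 or 2 odd-degree vertices

Graph has 4 odd-degree vertices (need 0 or 2).
Neither Eulerian path nor Eulerian circuit exists.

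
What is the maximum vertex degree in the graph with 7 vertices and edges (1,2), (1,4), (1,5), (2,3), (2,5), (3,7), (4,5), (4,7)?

Step 1: Count edges incident to each vertex:
  deg(1) = 3 (neighbors: 2, 4, 5)
  deg(2) = 3 (neighbors: 1, 3, 5)
  deg(3) = 2 (neighbors: 2, 7)
  deg(4) = 3 (neighbors: 1, 5, 7)
  deg(5) = 3 (neighbors: 1, 2, 4)
  deg(6) = 0 (neighbors: none)
  deg(7) = 2 (neighbors: 3, 4)

Step 2: Find maximum:
  max(3, 3, 2, 3, 3, 0, 2) = 3 (vertex 1)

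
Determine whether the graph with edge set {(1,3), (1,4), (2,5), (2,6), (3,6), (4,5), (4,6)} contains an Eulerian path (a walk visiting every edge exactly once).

Step 1: Find the degree of each vertex:
  deg(1) = 2
  deg(2) = 2
  deg(3) = 2
  deg(4) = 3
  deg(5) = 2
  deg(6) = 3

Step 2: Count vertices with odd degree:
  Odd-degree vertices: 4, 6 (2 total)

Step 3: Apply Euler's theorem:
  - Eulerian circuit exists iff graph is connected and all vertices have even degree
  - Eulerian path exists iff graph is connected and has 0 or 2 odd-degree vertices

Graph is connected with exactly 2 odd-degree vertices (4, 6).
Eulerian path exists (starting and ending at the odd-degree vertices), but no Eulerian circuit.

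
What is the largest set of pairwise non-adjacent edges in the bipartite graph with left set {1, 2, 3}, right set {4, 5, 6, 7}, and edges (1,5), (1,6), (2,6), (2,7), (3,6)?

Step 1: List the neighbors of each left vertex:
  1: 5, 6
  2: 6, 7
  3: 6

Step 2: Greedily match left vertices, then look for augmenting paths:
  Match 1 -- 5
  Match 2 -- 7
  Match 3 -- 6
  No augmenting path remains.

Step 3: Verify this is maximum:
  Matching size 3 = min(|L|, |R|) = min(3, 4), which is an upper bound, so this matching is maximum.

Maximum matching: {(1,5), (2,7), (3,6)}
Size: 3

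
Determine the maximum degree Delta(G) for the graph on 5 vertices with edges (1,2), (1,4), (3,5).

Step 1: Count edges incident to each vertex:
  deg(1) = 2 (neighbors: 2, 4)
  deg(2) = 1 (neighbors: 1)
  deg(3) = 1 (neighbors: 5)
  deg(4) = 1 (neighbors: 1)
  deg(5) = 1 (neighbors: 3)

Step 2: Find maximum:
  max(2, 1, 1, 1, 1) = 2 (vertex 1)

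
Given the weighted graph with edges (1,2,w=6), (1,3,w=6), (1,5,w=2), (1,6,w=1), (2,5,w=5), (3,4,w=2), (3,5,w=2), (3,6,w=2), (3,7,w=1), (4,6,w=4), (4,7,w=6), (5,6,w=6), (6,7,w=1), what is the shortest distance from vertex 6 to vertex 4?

Step 1: Build adjacency list with weights:
  1: 2(w=6), 3(w=6), 5(w=2), 6(w=1)
  2: 1(w=6), 5(w=5)
  3: 1(w=6), 4(w=2), 5(w=2), 6(w=2), 7(w=1)
  4: 3(w=2), 6(w=4), 7(w=6)
  5: 1(w=2), 2(w=5), 3(w=2), 6(w=6)
  6: 1(w=1), 3(w=2), 4(w=4), 5(w=6), 7(w=1)
  7: 3(w=1), 4(w=6), 6(w=1)

Step 2: Apply Dijkstra's algorithm from vertex 6:
  Visit vertex 6 (distance=0)
    Update dist[1] = 1
    Update dist[3] = 2
    Update dist[4] = 4
    Update dist[5] = 6
    Update dist[7] = 1
  Visit vertex 1 (distance=1)
    Update dist[2] = 7
    Update dist[5] = 3
  Visit vertex 7 (distance=1)
  Visit vertex 3 (distance=2)
  Visit vertex 5 (distance=3)
  Visit vertex 4 (distance=4)

Step 3: Shortest path: 6 -> 4
Total weight: 4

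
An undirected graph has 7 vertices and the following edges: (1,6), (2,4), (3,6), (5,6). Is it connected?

Step 1: Build adjacency list from edges:
  1: 6
  2: 4
  3: 6
  4: 2
  5: 6
  6: 1, 3, 5
  7: (none)

Step 2: Run BFS/DFS from vertex 1:
  Visited: {1, 6, 3, 5}
  Reached 4 of 7 vertices

Step 3: Only 4 of 7 vertices reached. Graph is disconnected.
Connected components: {1, 3, 5, 6}, {2, 4}, {7}
Answer: No, the graph is not connected (3 components).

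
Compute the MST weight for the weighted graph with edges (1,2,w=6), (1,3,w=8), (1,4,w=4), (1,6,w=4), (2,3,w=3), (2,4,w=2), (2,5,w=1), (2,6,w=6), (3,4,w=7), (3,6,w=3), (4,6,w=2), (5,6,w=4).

Apply Kruskal's algorithm (sort edges by weight, add if no cycle):

Sorted edges by weight:
  (2,5) w=1
  (2,4) w=2
  (4,6) w=2
  (2,3) w=3
  (3,6) w=3
  (1,4) w=4
  (1,6) w=4
  (5,6) w=4
  (1,2) w=6
  (2,6) w=6
  (3,4) w=7
  (1,3) w=8

Add edge (2,5) w=1 -- no cycle. Running total: 1
Add edge (2,4) w=2 -- no cycle. Running total: 3
Add edge (4,6) w=2 -- no cycle. Running total: 5
Add edge (2,3) w=3 -- no cycle. Running total: 8
Skip edge (3,6) w=3 -- would create cycle
Add edge (1,4) w=4 -- no cycle. Running total: 12

MST edges: (2,5,w=1), (2,4,w=2), (4,6,w=2), (2,3,w=3), (1,4,w=4)
Total MST weight: 1 + 2 + 2 + 3 + 4 = 12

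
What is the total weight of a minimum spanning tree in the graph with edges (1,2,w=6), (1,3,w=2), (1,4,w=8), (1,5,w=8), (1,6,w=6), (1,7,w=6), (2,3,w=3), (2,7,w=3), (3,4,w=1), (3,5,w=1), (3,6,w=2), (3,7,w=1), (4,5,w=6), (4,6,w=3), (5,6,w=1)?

Apply Kruskal's algorithm (sort edges by weight, add if no cycle):

Sorted edges by weight:
  (3,4) w=1
  (3,5) w=1
  (3,7) w=1
  (5,6) w=1
  (1,3) w=2
  (3,6) w=2
  (2,3) w=3
  (2,7) w=3
  (4,6) w=3
  (1,6) w=6
  (1,7) w=6
  (1,2) w=6
  (4,5) w=6
  (1,4) w=8
  (1,5) w=8

Add edge (3,4) w=1 -- no cycle. Running total: 1
Add edge (3,5) w=1 -- no cycle. Running total: 2
Add edge (3,7) w=1 -- no cycle. Running total: 3
Add edge (5,6) w=1 -- no cycle. Running total: 4
Add edge (1,3) w=2 -- no cycle. Running total: 6
Skip edge (3,6) w=2 -- would create cycle
Add edge (2,3) w=3 -- no cycle. Running total: 9

MST edges: (3,4,w=1), (3,5,w=1), (3,7,w=1), (5,6,w=1), (1,3,w=2), (2,3,w=3)
Total MST weight: 1 + 1 + 1 + 1 + 2 + 3 = 9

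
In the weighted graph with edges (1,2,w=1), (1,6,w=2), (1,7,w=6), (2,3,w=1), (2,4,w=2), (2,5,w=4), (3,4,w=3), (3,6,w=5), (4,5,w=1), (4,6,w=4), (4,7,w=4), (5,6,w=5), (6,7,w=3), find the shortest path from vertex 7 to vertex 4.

Step 1: Build adjacency list with weights:
  1: 2(w=1), 6(w=2), 7(w=6)
  2: 1(w=1), 3(w=1), 4(w=2), 5(w=4)
  3: 2(w=1), 4(w=3), 6(w=5)
  4: 2(w=2), 3(w=3), 5(w=1), 6(w=4), 7(w=4)
  5: 2(w=4), 4(w=1), 6(w=5)
  6: 1(w=2), 3(w=5), 4(w=4), 5(w=5), 7(w=3)
  7: 1(w=6), 4(w=4), 6(w=3)

Step 2: Apply Dijkstra's algorithm from vertex 7:
  Visit vertex 7 (distance=0)
    Update dist[1] = 6
    Update dist[4] = 4
    Update dist[6] = 3
  Visit vertex 6 (distance=3)
    Update dist[1] = 5
    Update dist[3] = 8
    Update dist[5] = 8
  Visit vertex 4 (distance=4)
    Update dist[2] = 6
    Update dist[3] = 7
    Update dist[5] = 5

Step 3: Shortest path: 7 -> 4
Total weight: 4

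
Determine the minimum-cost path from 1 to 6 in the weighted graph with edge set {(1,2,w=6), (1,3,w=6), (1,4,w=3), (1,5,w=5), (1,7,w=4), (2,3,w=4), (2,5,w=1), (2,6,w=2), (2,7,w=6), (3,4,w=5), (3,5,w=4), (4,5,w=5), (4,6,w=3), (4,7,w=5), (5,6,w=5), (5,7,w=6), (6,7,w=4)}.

Step 1: Build adjacency list with weights:
  1: 2(w=6), 3(w=6), 4(w=3), 5(w=5), 7(w=4)
  2: 1(w=6), 3(w=4), 5(w=1), 6(w=2), 7(w=6)
  3: 1(w=6), 2(w=4), 4(w=5), 5(w=4)
  4: 1(w=3), 3(w=5), 5(w=5), 6(w=3), 7(w=5)
  5: 1(w=5), 2(w=1), 3(w=4), 4(w=5), 6(w=5), 7(w=6)
  6: 2(w=2), 4(w=3), 5(w=5), 7(w=4)
  7: 1(w=4), 2(w=6), 4(w=5), 5(w=6), 6(w=4)

Step 2: Apply Dijkstra's algorithm from vertex 1:
  Visit vertex 1 (distance=0)
    Update dist[2] = 6
    Update dist[3] = 6
    Update dist[4] = 3
    Update dist[5] = 5
    Update dist[7] = 4
  Visit vertex 4 (distance=3)
    Update dist[6] = 6
  Visit vertex 7 (distance=4)
  Visit vertex 5 (distance=5)
  Visit vertex 2 (distance=6)
  Visit vertex 3 (distance=6)
  Visit vertex 6 (distance=6)

Step 3: Shortest path: 1 -> 4 -> 6
Total weight: 3 + 3 = 6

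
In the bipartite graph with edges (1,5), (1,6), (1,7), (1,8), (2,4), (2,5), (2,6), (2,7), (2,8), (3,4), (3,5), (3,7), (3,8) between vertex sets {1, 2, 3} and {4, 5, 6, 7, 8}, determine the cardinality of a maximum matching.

Step 1: List the neighbors of each left vertex:
  1: 5, 6, 7, 8
  2: 4, 5, 6, 7, 8
  3: 4, 5, 7, 8

Step 2: Greedily match left vertices, then look for augmenting paths:
  Match 1 -- 5
  Match 2 -- 4
  Match 3 -- 7
  No augmenting path remains.

Step 3: Verify this is maximum:
  Matching size 3 = min(|L|, |R|) = min(3, 5), which is an upper bound, so this matching is maximum.

Maximum matching: {(1,5), (2,4), (3,7)}
Size: 3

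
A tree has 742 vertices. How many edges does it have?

A tree on n vertices always has exactly n - 1 edges.
For n = 742: edges = 742 - 1 = 741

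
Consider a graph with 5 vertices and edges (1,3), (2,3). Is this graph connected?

Step 1: Build adjacency list from edges:
  1: 3
  2: 3
  3: 1, 2
  4: (none)
  5: (none)

Step 2: Run BFS/DFS from vertex 1:
  Visited: {1, 3, 2}
  Reached 3 of 5 vertices

Step 3: Only 3 of 5 vertices reached. Graph is disconnected.
Connected components: {1, 2, 3}, {4}, {5}
Answer: No, the graph is not connected (3 components).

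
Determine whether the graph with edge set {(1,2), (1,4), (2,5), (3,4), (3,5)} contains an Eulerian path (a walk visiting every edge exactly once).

Step 1: Find the degree of each vertex:
  deg(1) = 2
  deg(2) = 2
  deg(3) = 2
  deg(4) = 2
  deg(5) = 2

Step 2: Count vertices with odd degree:
  All vertices have even degree (0 odd-degree vertices)

Step 3: Apply Euler's theorem:
  - Eulerian circuit exists iff graph is connected and all vertices have even degree
  - Eulerian path exists iff graph is connected and has 0 or 2 odd-degree vertices

Graph is connected with 0 odd-degree vertices.
Both Eulerian circuit and Eulerian path exist.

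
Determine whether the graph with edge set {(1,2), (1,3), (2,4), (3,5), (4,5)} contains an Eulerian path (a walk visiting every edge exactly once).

Step 1: Find the degree of each vertex:
  deg(1) = 2
  deg(2) = 2
  deg(3) = 2
  deg(4) = 2
  deg(5) = 2

Step 2: Count vertices with odd degree:
  All vertices have even degree (0 odd-degree vertices)

Step 3: Apply Euler's theorem:
  - Eulerian circuit exists iff graph is connected and all vertices have even degree
  - Eulerian path exists iff graph is connected and has 0 or 2 odd-degree vertices

Graph is connected with 0 odd-degree vertices.
Both Eulerian circuit and Eulerian path exist.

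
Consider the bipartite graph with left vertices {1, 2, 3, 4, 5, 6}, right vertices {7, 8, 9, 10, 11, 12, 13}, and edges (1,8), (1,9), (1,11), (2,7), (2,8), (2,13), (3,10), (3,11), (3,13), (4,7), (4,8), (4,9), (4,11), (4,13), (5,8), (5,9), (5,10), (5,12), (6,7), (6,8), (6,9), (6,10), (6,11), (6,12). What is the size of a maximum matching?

Step 1: List the neighbors of each left vertex:
  1: 8, 9, 11
  2: 7, 8, 13
  3: 10, 11, 13
  4: 7, 8, 9, 11, 13
  5: 8, 9, 10, 12
  6: 7, 8, 9, 10, 11, 12

Step 2: Greedily match left vertices, then look for augmenting paths:
  Match 1 -- 8
  Match 2 -- 7
  Match 3 -- 10
  Match 4 -- 9
  Match 5 -- 12
  Match 6 -- 11
  No augmenting path remains.

Step 3: Verify this is maximum:
  Matching size 6 = min(|L|, |R|) = min(6, 7), which is an upper bound, so this matching is maximum.

Maximum matching: {(1,8), (2,7), (3,10), (4,9), (5,12), (6,11)}
Size: 6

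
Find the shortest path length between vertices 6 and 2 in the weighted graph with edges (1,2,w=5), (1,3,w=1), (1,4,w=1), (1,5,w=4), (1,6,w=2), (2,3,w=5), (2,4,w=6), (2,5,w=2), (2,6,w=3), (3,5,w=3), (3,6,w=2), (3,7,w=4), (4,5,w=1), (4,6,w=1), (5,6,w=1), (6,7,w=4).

Step 1: Build adjacency list with weights:
  1: 2(w=5), 3(w=1), 4(w=1), 5(w=4), 6(w=2)
  2: 1(w=5), 3(w=5), 4(w=6), 5(w=2), 6(w=3)
  3: 1(w=1), 2(w=5), 5(w=3), 6(w=2), 7(w=4)
  4: 1(w=1), 2(w=6), 5(w=1), 6(w=1)
  5: 1(w=4), 2(w=2), 3(w=3), 4(w=1), 6(w=1)
  6: 1(w=2), 2(w=3), 3(w=2), 4(w=1), 5(w=1), 7(w=4)
  7: 3(w=4), 6(w=4)

Step 2: Apply Dijkstra's algorithm from vertex 6:
  Visit vertex 6 (distance=0)
    Update dist[1] = 2
    Update dist[2] = 3
    Update dist[3] = 2
    Update dist[4] = 1
    Update dist[5] = 1
    Update dist[7] = 4
  Visit vertex 4 (distance=1)
  Visit vertex 5 (distance=1)
  Visit vertex 1 (distance=2)
  Visit vertex 3 (distance=2)
  Visit vertex 2 (distance=3)

Step 3: Shortest path: 6 -> 2
Total weight: 3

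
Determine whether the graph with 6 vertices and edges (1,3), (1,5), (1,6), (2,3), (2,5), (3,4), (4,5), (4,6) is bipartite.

Step 1: Attempt 2-coloring using BFS:
  Start at vertex 1, assign color 0
  Color vertex 3 with color 1 (neighbor of 1)
  Color vertex 5 with color 1 (neighbor of 1)
  Color vertex 6 with color 1 (neighbor of 1)
  Color vertex 2 with color 0 (neighbor of 3)
  Color vertex 4 with color 0 (neighbor of 3)

Step 2: 2-coloring succeeded. No conflicts found.
  Set A (color 0): {1, 2, 4}
  Set B (color 1): {3, 5, 6}

The graph is bipartite with partition {1, 2, 4}, {3, 5, 6}.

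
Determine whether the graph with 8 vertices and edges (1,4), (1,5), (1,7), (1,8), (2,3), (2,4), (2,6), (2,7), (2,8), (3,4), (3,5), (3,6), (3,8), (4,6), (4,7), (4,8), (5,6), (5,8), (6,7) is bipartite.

Step 1: Attempt 2-coloring using BFS:
  Start at vertex 1, assign color 0
  Color vertex 4 with color 1 (neighbor of 1)
  Color vertex 5 with color 1 (neighbor of 1)
  Color vertex 7 with color 1 (neighbor of 1)
  Color vertex 8 with color 1 (neighbor of 1)
  Color vertex 2 with color 0 (neighbor of 4)
  Color vertex 3 with color 0 (neighbor of 4)
  Color vertex 6 with color 0 (neighbor of 4)

Step 2: Conflict found! Vertices 4 and 7 are adjacent but have the same color.
This means the graph contains an odd cycle.

The graph is NOT bipartite.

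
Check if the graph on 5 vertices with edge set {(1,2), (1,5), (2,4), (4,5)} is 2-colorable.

Step 1: Attempt 2-coloring using BFS:
  Start at vertex 1, assign color 0
  Color vertex 2 with color 1 (neighbor of 1)
  Color vertex 5 with color 1 (neighbor of 1)
  Color vertex 4 with color 0 (neighbor of 2)
  Start new component at vertex 3, assign color 0

Step 2: 2-coloring succeeded. No conflicts found.
  Set A (color 0): {1, 3, 4}
  Set B (color 1): {2, 5}

The graph is bipartite with partition {1, 3, 4}, {2, 5}.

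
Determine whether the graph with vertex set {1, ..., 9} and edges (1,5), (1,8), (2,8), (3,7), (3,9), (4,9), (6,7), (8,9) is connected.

Step 1: Build adjacency list from edges:
  1: 5, 8
  2: 8
  3: 7, 9
  4: 9
  5: 1
  6: 7
  7: 3, 6
  8: 1, 2, 9
  9: 3, 4, 8

Step 2: Run BFS/DFS from vertex 1:
  Visited: {1, 5, 8, 2, 9, 3, 4, 7, 6}
  Reached 9 of 9 vertices

Step 3: All 9 vertices reached from vertex 1, so the graph is connected.
Answer: Yes, the graph is connected.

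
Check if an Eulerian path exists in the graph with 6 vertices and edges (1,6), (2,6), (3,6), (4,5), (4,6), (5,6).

Step 1: Find the degree of each vertex:
  deg(1) = 1
  deg(2) = 1
  deg(3) = 1
  deg(4) = 2
  deg(5) = 2
  deg(6) = 5

Step 2: Count vertices with odd degree:
  Odd-degree vertices: 1, 2, 3, 6 (4 total)

Step 3: Apply Euler's theorem:
  - Eulerian circuit exists iff graph is connected and all vertices have even degree
  - Eulerian path exists iff graph is connected and has 0 or 2 odd-degree vertices

Graph has 4 odd-degree vertices (need 0 or 2).
Neither Eulerian path nor Eulerian circuit exists.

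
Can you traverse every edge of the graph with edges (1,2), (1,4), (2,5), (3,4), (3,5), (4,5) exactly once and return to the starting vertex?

Step 1: Find the degree of each vertex:
  deg(1) = 2
  deg(2) = 2
  deg(3) = 2
  deg(4) = 3
  deg(5) = 3

Step 2: Count vertices with odd degree:
  Odd-degree vertices: 4, 5 (2 total)

Step 3: Apply Euler's theorem:
  - Eulerian circuit exists iff graph is connected and all vertices have even degree
  - Eulerian path exists iff graph is connected and has 0 or 2 odd-degree vertices

Graph is connected with exactly 2 odd-degree vertices (4, 5).
Eulerian path exists (starting and ending at the odd-degree vertices), but no Eulerian circuit.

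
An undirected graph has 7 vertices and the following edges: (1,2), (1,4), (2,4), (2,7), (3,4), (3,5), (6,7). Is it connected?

Step 1: Build adjacency list from edges:
  1: 2, 4
  2: 1, 4, 7
  3: 4, 5
  4: 1, 2, 3
  5: 3
  6: 7
  7: 2, 6

Step 2: Run BFS/DFS from vertex 1:
  Visited: {1, 2, 4, 7, 3, 6, 5}
  Reached 7 of 7 vertices

Step 3: All 7 vertices reached from vertex 1, so the graph is connected.
Answer: Yes, the graph is connected.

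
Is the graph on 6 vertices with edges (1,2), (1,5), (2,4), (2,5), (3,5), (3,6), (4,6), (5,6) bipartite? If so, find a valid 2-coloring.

Step 1: Attempt 2-coloring using BFS:
  Start at vertex 1, assign color 0
  Color vertex 2 with color 1 (neighbor of 1)
  Color vertex 5 with color 1 (neighbor of 1)
  Color vertex 4 with color 0 (neighbor of 2)

Step 2: Conflict found! Vertices 2 and 5 are adjacent but have the same color.
This means the graph contains an odd cycle.

The graph is NOT bipartite.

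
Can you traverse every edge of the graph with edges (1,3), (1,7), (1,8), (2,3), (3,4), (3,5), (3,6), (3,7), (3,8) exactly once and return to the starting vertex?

Step 1: Find the degree of each vertex:
  deg(1) = 3
  deg(2) = 1
  deg(3) = 7
  deg(4) = 1
  deg(5) = 1
  deg(6) = 1
  deg(7) = 2
  deg(8) = 2

Step 2: Count vertices with odd degree:
  Odd-degree vertices: 1, 2, 3, 4, 5, 6 (6 total)

Step 3: Apply Euler's theorem:
  - Eulerian circuit exists iff graph is connected and all vertices have even degree
  - Eulerian path exists iff graph is connected and has 0 or 2 odd-degree vertices

Graph has 6 odd-degree vertices (need 0 or 2).
Neither Eulerian path nor Eulerian circuit exists.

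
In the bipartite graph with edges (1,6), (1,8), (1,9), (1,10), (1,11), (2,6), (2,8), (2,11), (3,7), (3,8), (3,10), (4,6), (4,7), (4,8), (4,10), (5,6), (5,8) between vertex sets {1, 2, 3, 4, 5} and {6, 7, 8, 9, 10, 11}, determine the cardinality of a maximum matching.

Step 1: List the neighbors of each left vertex:
  1: 6, 8, 9, 10, 11
  2: 6, 8, 11
  3: 7, 8, 10
  4: 6, 7, 8, 10
  5: 6, 8

Step 2: Greedily match left vertices, then look for augmenting paths:
  Match 1 -- 9
  Match 2 -- 8
  Match 3 -- 7
  Match 4 -- 10
  Match 5 -- 6
  No augmenting path remains.

Step 3: Verify this is maximum:
  Matching size 5 = min(|L|, |R|) = min(5, 6), which is an upper bound, so this matching is maximum.

Maximum matching: {(1,9), (2,8), (3,7), (4,10), (5,6)}
Size: 5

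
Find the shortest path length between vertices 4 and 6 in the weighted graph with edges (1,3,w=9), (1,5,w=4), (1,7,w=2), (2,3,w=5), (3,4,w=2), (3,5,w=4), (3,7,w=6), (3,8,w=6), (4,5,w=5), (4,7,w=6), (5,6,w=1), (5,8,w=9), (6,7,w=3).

Step 1: Build adjacency list with weights:
  1: 3(w=9), 5(w=4), 7(w=2)
  2: 3(w=5)
  3: 1(w=9), 2(w=5), 4(w=2), 5(w=4), 7(w=6), 8(w=6)
  4: 3(w=2), 5(w=5), 7(w=6)
  5: 1(w=4), 3(w=4), 4(w=5), 6(w=1), 8(w=9)
  6: 5(w=1), 7(w=3)
  7: 1(w=2), 3(w=6), 4(w=6), 6(w=3)
  8: 3(w=6), 5(w=9)

Step 2: Apply Dijkstra's algorithm from vertex 4:
  Visit vertex 4 (distance=0)
    Update dist[3] = 2
    Update dist[5] = 5
    Update dist[7] = 6
  Visit vertex 3 (distance=2)
    Update dist[1] = 11
    Update dist[2] = 7
    Update dist[8] = 8
  Visit vertex 5 (distance=5)
    Update dist[1] = 9
    Update dist[6] = 6
  Visit vertex 6 (distance=6)

Step 3: Shortest path: 4 -> 5 -> 6
Total weight: 5 + 1 = 6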